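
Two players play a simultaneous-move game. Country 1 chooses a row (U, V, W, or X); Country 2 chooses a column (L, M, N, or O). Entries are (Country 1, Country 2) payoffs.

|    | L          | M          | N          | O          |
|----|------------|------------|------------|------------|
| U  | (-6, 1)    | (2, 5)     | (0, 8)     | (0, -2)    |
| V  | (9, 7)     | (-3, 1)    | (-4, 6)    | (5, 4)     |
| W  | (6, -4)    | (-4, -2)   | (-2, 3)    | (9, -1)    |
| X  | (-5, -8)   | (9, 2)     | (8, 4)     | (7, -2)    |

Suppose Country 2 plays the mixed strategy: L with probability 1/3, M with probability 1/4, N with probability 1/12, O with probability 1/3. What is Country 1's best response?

Country 1's best reply maximizes expected payoff against the mix.
U: (1/3)·(-6) + (1/4)·2 + (1/12)·0 + (1/3)·0 = -3/2
V: (1/3)·9 + (1/4)·(-3) + (1/12)·(-4) + (1/3)·5 = 43/12
W: (1/3)·6 + (1/4)·(-4) + (1/12)·(-2) + (1/3)·9 = 23/6
X: (1/3)·(-5) + (1/4)·9 + (1/12)·8 + (1/3)·7 = 43/12
Highest expected payoff is 23/6, from W.

W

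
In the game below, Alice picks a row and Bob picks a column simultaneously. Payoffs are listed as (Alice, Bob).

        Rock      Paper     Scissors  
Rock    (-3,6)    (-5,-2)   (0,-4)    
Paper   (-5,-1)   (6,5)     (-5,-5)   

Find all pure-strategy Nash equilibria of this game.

(Rock, Rock) and (Paper, Paper)

Find each player's best response to every opponent strategy; NE are the intersections.
Alice's best responses — vs Rock: Rock (payoff -3); vs Paper: Paper (payoff 6); vs Scissors: Rock (payoff 0).
Bob's best responses — vs Rock: Rock (payoff 6); vs Paper: Paper (payoff 5).
Mutual best responses occur at (Rock, Rock) and (Paper, Paper); at each, neither player gains by switching.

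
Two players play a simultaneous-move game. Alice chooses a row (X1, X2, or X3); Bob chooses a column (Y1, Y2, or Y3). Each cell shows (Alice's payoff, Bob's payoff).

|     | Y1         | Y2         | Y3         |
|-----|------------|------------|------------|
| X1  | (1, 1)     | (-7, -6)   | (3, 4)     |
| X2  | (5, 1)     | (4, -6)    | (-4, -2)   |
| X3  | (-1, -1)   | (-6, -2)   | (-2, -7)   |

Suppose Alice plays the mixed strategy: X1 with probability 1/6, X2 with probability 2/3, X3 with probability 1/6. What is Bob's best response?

Bob's best reply maximizes expected payoff against the mix.
Y1: (1/6)·1 + (2/3)·1 + (1/6)·(-1) = 2/3
Y2: (1/6)·(-6) + (2/3)·(-6) + (1/6)·(-2) = -16/3
Y3: (1/6)·4 + (2/3)·(-2) + (1/6)·(-7) = -11/6
Highest expected payoff is 2/3, from Y1.

Y1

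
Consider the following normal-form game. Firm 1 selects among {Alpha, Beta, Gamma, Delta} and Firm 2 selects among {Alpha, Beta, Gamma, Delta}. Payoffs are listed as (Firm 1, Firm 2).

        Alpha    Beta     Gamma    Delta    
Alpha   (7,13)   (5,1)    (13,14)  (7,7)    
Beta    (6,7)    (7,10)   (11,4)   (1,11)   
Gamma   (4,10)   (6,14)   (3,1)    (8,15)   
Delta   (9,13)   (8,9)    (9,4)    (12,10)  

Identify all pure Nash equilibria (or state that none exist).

A profile is a Nash equilibrium when each player is best-responding to the other.
Firm 1's best responses — vs Alpha: Delta (payoff 9); vs Beta: Delta (payoff 8); vs Gamma: Alpha (payoff 13); vs Delta: Delta (payoff 12).
Firm 2's best responses — vs Alpha: Gamma (payoff 14); vs Beta: Delta (payoff 11); vs Gamma: Delta (payoff 15); vs Delta: Alpha (payoff 13).
Mutual best responses occur at (Alpha, Gamma) and (Delta, Alpha); at each, neither player gains by switching.

(Alpha, Gamma) and (Delta, Alpha)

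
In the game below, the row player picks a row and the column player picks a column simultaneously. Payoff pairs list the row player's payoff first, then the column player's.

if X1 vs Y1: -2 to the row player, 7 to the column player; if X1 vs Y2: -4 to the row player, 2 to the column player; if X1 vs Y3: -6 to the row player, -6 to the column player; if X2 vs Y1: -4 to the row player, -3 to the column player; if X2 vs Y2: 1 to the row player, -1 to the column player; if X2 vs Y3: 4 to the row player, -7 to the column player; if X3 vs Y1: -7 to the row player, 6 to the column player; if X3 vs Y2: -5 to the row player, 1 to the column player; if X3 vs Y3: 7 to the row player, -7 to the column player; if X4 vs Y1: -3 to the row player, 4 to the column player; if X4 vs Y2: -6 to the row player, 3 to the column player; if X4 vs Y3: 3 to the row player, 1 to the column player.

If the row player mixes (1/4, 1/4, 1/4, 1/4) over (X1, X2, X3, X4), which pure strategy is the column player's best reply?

Y1

The column player's best reply maximizes expected payoff against the mix.
Y1: (1/4)·7 + (1/4)·(-3) + (1/4)·6 + (1/4)·4 = 7/2
Y2: (1/4)·2 + (1/4)·(-1) + (1/4)·1 + (1/4)·3 = 5/4
Y3: (1/4)·(-6) + (1/4)·(-7) + (1/4)·(-7) + (1/4)·1 = -19/4
Highest expected payoff is 7/2, from Y1.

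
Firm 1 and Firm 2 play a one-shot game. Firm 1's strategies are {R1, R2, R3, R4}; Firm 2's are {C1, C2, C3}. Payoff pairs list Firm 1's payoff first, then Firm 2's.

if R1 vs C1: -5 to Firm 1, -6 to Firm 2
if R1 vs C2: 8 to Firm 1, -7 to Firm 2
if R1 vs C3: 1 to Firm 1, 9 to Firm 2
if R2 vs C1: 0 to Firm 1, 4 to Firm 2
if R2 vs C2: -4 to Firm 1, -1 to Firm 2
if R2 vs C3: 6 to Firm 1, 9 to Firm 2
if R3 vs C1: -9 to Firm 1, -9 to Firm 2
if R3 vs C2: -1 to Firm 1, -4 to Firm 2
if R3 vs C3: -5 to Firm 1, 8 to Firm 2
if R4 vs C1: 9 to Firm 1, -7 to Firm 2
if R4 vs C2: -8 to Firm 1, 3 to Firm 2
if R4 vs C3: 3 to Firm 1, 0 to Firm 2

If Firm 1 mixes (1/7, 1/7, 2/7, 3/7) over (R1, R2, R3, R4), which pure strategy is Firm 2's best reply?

C3

Compute Firm 2's expected payoff from each pure strategy against the given mix.
C1: (1/7)·(-6) + (1/7)·4 + (2/7)·(-9) + (3/7)·(-7) = -41/7
C2: (1/7)·(-7) + (1/7)·(-1) + (2/7)·(-4) + (3/7)·3 = -1
C3: (1/7)·9 + (1/7)·9 + (2/7)·8 + (3/7)·0 = 34/7
Highest expected payoff is 34/7, from C3.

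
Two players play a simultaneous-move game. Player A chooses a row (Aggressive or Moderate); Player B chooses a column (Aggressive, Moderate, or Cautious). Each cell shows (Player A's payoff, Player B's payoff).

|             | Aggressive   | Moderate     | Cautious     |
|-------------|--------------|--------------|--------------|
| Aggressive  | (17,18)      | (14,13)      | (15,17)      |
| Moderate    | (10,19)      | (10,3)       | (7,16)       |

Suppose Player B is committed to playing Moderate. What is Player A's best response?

With Player B fixed at Moderate, Player A's payoffs are: Aggressive → 14, Moderate → 10.
The maximum is 14, achieved by Aggressive.

Aggressive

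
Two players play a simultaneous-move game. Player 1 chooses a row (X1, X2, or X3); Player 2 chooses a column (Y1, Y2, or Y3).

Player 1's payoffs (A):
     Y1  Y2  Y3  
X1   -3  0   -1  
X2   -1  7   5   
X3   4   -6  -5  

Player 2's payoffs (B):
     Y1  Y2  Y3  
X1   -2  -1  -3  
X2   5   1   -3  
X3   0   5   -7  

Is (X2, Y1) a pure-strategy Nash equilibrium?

Holding Player 2 at Y1: Player 1 gets -1 from X2 but could get 4 by switching to X3. Player 1 has a profitable deviation.

No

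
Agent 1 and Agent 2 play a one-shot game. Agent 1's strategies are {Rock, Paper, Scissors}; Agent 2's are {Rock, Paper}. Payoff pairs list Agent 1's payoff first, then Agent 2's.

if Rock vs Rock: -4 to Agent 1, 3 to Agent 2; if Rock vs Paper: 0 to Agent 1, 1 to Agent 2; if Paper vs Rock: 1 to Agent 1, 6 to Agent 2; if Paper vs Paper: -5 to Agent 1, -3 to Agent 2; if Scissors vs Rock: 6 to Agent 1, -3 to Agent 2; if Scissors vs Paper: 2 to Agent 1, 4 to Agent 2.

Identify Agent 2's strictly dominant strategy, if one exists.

Check whether one of Agent 2's strategies beats all alternatives regardless of what the opponent does.
Rock is not dominant: against Scissors, Paper gives 4 > -3.
Paper is not dominant: against Rock, Rock gives 3 > 1.
No single strategy is best against every opponent action.

None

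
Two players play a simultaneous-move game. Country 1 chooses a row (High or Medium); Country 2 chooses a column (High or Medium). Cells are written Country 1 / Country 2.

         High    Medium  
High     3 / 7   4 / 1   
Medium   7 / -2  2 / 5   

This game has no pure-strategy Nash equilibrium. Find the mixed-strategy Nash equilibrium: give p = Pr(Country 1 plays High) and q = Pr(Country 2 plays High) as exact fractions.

p = 7/13, q = 1/3

In a mixed NE each player is indifferent between their pure strategies, so the opponent's mix sets the indifference.
Country 2 indifferent between High and Medium: p·7 + (1−p)·(-2) = p·1 + (1−p)·5 ⟹ (-2) + 9p = 5 + (-4)p ⟹ p = 7/13.
Country 1 indifferent between High and Medium: q·3 + (1−q)·4 = q·7 + (1−q)·2 ⟹ 4 + (-1)q = 2 + 5q ⟹ q = 1/3.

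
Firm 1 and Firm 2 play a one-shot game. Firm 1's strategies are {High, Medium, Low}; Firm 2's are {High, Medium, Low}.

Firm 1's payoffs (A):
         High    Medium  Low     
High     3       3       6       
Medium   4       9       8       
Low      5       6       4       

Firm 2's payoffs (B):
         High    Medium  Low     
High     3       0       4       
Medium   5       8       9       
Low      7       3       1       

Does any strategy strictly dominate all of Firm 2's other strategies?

None

Check whether one of Firm 2's strategies beats all alternatives regardless of what the opponent does.
High is not dominant: against High, Low gives 4 > 3.
Medium is not dominant: against High, High gives 3 > 0.
Low is not dominant: against Low, High gives 7 > 1.
No single strategy is best against every opponent action.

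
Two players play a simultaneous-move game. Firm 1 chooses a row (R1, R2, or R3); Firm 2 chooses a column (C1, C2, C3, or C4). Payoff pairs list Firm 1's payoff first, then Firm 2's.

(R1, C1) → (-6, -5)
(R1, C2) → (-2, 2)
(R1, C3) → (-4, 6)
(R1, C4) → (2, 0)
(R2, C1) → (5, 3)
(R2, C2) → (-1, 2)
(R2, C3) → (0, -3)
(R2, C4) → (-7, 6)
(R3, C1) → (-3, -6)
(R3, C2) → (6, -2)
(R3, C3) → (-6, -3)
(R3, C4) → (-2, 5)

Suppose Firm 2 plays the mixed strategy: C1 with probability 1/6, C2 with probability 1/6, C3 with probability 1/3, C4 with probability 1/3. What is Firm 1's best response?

R2

Compute Firm 1's expected payoff from each pure strategy against the given mix.
R1: (1/6)·(-6) + (1/6)·(-2) + (1/3)·(-4) + (1/3)·2 = -2
R2: (1/6)·5 + (1/6)·(-1) + (1/3)·0 + (1/3)·(-7) = -5/3
R3: (1/6)·(-3) + (1/6)·6 + (1/3)·(-6) + (1/3)·(-2) = -13/6
Highest expected payoff is -5/3, from R2.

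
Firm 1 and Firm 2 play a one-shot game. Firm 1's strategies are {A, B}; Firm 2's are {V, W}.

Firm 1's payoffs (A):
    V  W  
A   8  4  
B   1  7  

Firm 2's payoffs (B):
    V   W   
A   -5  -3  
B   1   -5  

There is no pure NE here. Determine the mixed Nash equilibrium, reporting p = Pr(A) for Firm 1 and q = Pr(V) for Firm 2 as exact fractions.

Each player's mixing probability is pinned down by making the *other* player indifferent.
Firm 2 indifferent between V and W: p·(-5) + (1−p)·1 = p·(-3) + (1−p)·(-5) ⟹ 1 + (-6)p = (-5) + 2p ⟹ p = 3/4.
Firm 1 indifferent between A and B: q·8 + (1−q)·4 = q·1 + (1−q)·7 ⟹ 4 + 4q = 7 + (-6)q ⟹ q = 3/10.

p = 3/4, q = 3/10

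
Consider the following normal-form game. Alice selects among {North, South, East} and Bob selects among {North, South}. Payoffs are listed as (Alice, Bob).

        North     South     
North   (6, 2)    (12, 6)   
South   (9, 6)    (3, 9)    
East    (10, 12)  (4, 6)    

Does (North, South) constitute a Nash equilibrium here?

Holding Bob at South: Alice gets 12 from North, versus 3 from South, 4 from East. No profitable deviation for Alice.
Holding Alice at North: Bob gets 6 from South, versus 2 from North. No profitable deviation for Bob either.

Yes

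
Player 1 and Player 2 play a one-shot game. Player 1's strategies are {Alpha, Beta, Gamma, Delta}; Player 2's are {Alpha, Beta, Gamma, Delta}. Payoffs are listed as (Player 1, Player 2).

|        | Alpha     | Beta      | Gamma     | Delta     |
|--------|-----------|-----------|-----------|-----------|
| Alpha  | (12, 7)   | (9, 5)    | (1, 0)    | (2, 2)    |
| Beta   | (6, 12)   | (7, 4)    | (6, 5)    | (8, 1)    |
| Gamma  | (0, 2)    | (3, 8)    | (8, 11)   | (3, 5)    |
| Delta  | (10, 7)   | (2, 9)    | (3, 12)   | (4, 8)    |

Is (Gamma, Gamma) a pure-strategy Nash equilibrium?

Yes

Holding Player 2 at Gamma: Player 1 gets 8 from Gamma, versus 1 from Alpha, 6 from Beta, 3 from Delta. No profitable deviation for Player 1.
Holding Player 1 at Gamma: Player 2 gets 11 from Gamma, versus 2 from Alpha, 8 from Beta, 5 from Delta. No profitable deviation for Player 2 either.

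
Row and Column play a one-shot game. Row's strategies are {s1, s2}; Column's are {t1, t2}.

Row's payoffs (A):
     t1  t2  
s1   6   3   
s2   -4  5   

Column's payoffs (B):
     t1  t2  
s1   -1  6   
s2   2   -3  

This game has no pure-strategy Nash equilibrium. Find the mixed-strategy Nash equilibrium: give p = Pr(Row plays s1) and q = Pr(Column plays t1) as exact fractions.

p = 5/12, q = 1/6

In a mixed NE each player is indifferent between their pure strategies, so the opponent's mix sets the indifference.
Column indifferent between t1 and t2: p·(-1) + (1−p)·2 = p·6 + (1−p)·(-3) ⟹ 2 + (-3)p = (-3) + 9p ⟹ p = 5/12.
Row indifferent between s1 and s2: q·6 + (1−q)·3 = q·(-4) + (1−q)·5 ⟹ 3 + 3q = 5 + (-9)q ⟹ q = 1/6.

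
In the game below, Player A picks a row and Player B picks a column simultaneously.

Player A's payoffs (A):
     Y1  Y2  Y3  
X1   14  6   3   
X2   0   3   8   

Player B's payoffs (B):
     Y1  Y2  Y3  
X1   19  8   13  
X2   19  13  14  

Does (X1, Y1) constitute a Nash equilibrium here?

Yes

Holding Player B at Y1: Player A gets 14 from X1, versus 0 from X2. No profitable deviation for Player A.
Holding Player A at X1: Player B gets 19 from Y1, versus 8 from Y2, 13 from Y3. No profitable deviation for Player B either.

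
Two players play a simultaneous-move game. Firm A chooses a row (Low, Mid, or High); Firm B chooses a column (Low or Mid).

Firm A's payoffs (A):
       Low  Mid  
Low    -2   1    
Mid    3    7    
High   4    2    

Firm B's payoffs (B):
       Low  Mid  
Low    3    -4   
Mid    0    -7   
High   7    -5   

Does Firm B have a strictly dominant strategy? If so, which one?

Low

Check whether one of Firm B's strategies beats all alternatives regardless of what the opponent does.
Low strictly dominates: vs Low: 3 > -4; vs Mid: 0 > -7; vs High: 7 > -5.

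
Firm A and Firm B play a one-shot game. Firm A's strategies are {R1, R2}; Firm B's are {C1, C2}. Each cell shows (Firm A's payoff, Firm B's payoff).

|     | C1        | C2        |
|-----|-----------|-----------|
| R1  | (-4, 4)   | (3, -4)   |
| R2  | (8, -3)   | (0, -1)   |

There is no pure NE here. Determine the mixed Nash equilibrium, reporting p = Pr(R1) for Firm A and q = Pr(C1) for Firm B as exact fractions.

In a mixed NE each player is indifferent between their pure strategies, so the opponent's mix sets the indifference.
Firm B indifferent between C1 and C2: p·4 + (1−p)·(-3) = p·(-4) + (1−p)·(-1) ⟹ (-3) + 7p = (-1) + (-3)p ⟹ p = 1/5.
Firm A indifferent between R1 and R2: q·(-4) + (1−q)·3 = q·8 + (1−q)·0 ⟹ 3 + (-7)q = 0 + 8q ⟹ q = 1/5.

p = 1/5, q = 1/5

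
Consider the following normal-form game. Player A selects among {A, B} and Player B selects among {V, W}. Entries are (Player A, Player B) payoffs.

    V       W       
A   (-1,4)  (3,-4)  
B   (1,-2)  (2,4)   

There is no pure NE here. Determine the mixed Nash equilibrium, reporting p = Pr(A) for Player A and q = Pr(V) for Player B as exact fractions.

In a mixed NE each player is indifferent between their pure strategies, so the opponent's mix sets the indifference.
Player B indifferent between V and W: p·4 + (1−p)·(-2) = p·(-4) + (1−p)·4 ⟹ (-2) + 6p = 4 + (-8)p ⟹ p = 3/7.
Player A indifferent between A and B: q·(-1) + (1−q)·3 = q·1 + (1−q)·2 ⟹ 3 + (-4)q = 2 + (-1)q ⟹ q = 1/3.

p = 3/7, q = 1/3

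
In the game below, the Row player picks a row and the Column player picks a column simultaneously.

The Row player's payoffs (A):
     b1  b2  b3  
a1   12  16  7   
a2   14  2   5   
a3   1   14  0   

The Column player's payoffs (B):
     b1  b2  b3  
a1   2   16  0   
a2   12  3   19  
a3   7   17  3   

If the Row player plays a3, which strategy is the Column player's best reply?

b2

With the Row player fixed at a3, the Column player's payoffs are: b1 → 7, b2 → 17, b3 → 3.
The maximum is 17, achieved by b2.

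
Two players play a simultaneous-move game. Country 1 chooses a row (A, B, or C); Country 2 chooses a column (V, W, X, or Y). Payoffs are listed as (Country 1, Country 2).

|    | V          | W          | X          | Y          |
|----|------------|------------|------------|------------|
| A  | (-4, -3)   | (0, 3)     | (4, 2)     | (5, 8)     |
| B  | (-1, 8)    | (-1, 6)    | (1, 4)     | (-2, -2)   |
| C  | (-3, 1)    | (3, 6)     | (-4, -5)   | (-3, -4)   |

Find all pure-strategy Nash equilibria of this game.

A profile is a Nash equilibrium when each player is best-responding to the other.
Country 1's best responses — vs V: B (payoff -1); vs W: C (payoff 3); vs X: A (payoff 4); vs Y: A (payoff 5).
Country 2's best responses — vs A: Y (payoff 8); vs B: V (payoff 8); vs C: W (payoff 6).
Mutual best responses occur at (A, Y), (B, V), and (C, W); at each, neither player gains by switching.

(A, Y), (B, V), and (C, W)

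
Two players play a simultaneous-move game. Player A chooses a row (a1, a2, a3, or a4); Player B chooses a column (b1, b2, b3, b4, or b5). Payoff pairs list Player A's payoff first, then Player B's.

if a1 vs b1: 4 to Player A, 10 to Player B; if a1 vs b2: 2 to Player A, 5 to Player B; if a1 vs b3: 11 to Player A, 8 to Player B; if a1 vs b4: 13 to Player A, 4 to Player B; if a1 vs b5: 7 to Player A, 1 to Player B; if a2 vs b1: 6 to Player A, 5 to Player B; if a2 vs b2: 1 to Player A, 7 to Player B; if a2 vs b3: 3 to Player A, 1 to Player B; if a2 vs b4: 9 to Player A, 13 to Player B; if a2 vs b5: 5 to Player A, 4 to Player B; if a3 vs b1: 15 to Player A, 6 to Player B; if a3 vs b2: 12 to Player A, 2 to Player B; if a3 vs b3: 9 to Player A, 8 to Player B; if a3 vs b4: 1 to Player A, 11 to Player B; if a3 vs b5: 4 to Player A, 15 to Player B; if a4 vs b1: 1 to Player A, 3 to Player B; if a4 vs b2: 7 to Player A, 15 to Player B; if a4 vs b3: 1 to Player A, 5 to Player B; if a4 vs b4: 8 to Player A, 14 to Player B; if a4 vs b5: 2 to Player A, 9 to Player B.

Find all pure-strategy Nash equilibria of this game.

A profile is a Nash equilibrium when each player is best-responding to the other.
Player A's best responses — vs b1: a3 (payoff 15); vs b2: a3 (payoff 12); vs b3: a1 (payoff 11); vs b4: a1 (payoff 13); vs b5: a1 (payoff 7).
Player B's best responses — vs a1: b1 (payoff 10); vs a2: b4 (payoff 13); vs a3: b5 (payoff 15); vs a4: b2 (payoff 15).
No cell has both players best-responding. For instance, Player A's best reply to b2 is a3, but against a3 Player B prefers b5 over b2.

None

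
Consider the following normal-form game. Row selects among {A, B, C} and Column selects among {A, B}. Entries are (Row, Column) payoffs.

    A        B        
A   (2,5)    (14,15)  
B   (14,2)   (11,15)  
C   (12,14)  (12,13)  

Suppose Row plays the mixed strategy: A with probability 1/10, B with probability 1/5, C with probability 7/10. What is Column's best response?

Compute Column's expected payoff from each pure strategy against the given mix.
A: (1/10)·5 + (1/5)·2 + (7/10)·14 = 107/10
B: (1/10)·15 + (1/5)·15 + (7/10)·13 = 68/5
Highest expected payoff is 68/5, from B.

B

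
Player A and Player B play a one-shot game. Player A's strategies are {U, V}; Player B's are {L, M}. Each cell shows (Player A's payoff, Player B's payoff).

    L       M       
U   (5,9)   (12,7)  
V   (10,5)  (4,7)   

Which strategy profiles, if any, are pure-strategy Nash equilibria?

There is no pure-strategy Nash equilibrium

Check mutual best responses: a cell is a NE iff neither player can gain by unilaterally deviating.
Player A's best responses — vs L: V (payoff 10); vs M: U (payoff 12).
Player B's best responses — vs U: L (payoff 9); vs V: M (payoff 7).
No cell has both players best-responding. For instance, Player A's best reply to L is V, but against V Player B prefers M over L.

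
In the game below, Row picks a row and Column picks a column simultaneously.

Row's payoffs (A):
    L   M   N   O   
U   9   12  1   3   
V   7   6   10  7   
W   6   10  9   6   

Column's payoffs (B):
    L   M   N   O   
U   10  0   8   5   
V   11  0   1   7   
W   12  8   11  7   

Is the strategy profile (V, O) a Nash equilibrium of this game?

Holding Column at O: Row gets 7 from V, versus 3 from U, 6 from W. No profitable deviation for Row.
Holding Row at V: Column gets 7 from O but could get 11 by switching to L. Column has a profitable deviation.

No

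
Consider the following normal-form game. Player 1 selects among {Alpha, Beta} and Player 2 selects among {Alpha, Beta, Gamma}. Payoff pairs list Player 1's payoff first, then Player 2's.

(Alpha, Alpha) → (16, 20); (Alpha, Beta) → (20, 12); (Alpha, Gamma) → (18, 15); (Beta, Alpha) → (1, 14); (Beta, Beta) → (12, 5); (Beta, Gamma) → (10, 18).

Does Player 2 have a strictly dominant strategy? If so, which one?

No strictly dominant strategy

A strategy is strictly dominant if it gives Player 2 a strictly higher payoff than every other strategy, against every choice by the opponent.
Alpha is not dominant: against Beta, Gamma gives 18 > 14.
Beta is not dominant: against Alpha, Alpha gives 20 > 12.
Gamma is not dominant: against Alpha, Alpha gives 20 > 15.
No single strategy is best against every opponent action.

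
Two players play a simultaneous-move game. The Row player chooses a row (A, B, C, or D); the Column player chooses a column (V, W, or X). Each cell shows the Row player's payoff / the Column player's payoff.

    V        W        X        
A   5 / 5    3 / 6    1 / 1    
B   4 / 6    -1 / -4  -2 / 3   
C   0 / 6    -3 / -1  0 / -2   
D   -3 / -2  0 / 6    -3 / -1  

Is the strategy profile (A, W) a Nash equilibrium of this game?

Holding the Column player at W: the Row player gets 3 from A, versus -1 from B, -3 from C, 0 from D. No profitable deviation for the Row player.
Holding the Row player at A: the Column player gets 6 from W, versus 5 from V, 1 from X. No profitable deviation for the Column player either.

Yes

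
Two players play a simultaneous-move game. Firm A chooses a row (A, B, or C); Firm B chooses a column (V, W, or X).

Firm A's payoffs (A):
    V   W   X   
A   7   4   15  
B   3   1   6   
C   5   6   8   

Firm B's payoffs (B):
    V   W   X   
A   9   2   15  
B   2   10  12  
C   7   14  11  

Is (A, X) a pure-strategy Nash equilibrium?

Holding Firm B at X: Firm A gets 15 from A, versus 6 from B, 8 from C. No profitable deviation for Firm A.
Holding Firm A at A: Firm B gets 15 from X, versus 9 from V, 2 from W. No profitable deviation for Firm B either.

Yes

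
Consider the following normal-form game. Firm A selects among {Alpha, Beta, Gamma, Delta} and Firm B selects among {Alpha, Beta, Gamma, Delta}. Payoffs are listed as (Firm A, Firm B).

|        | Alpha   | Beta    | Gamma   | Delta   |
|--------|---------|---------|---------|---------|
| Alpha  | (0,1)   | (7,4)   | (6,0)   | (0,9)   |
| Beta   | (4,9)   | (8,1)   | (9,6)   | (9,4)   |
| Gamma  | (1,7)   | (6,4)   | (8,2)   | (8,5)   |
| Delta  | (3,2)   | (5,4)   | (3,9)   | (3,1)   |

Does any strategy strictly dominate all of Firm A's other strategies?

Check whether one of Firm A's strategies beats all alternatives regardless of what the opponent does.
Beta strictly dominates: vs Alpha: 4 > each of {0, 1, 3}; vs Beta: 8 > each of {7, 6, 5}; vs Gamma: 9 > each of {6, 8, 3}; vs Delta: 9 > each of {0, 8, 3}.

Beta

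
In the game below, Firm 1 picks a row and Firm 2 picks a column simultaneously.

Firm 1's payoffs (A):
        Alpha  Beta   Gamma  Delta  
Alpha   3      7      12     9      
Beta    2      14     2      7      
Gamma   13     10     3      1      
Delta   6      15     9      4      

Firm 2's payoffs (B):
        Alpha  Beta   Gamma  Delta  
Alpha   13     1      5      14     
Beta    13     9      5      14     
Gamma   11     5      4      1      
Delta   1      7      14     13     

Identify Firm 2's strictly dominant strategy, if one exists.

None

A strategy is strictly dominant if it gives Firm 2 a strictly higher payoff than every other strategy, against every choice by the opponent.
Alpha is not dominant: against Alpha, Delta gives 14 > 13.
Beta is not dominant: against Alpha, Alpha gives 13 > 1.
Gamma is not dominant: against Alpha, Alpha gives 13 > 5.
Delta is not dominant: against Gamma, Alpha gives 11 > 1.
No single strategy is best against every opponent action.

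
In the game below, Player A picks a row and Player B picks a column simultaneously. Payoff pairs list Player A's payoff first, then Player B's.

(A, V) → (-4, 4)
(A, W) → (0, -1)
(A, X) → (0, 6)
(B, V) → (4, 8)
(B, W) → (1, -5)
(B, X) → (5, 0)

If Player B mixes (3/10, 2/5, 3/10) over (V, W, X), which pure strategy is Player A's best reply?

Player A's best reply maximizes expected payoff against the mix.
A: (3/10)·(-4) + (2/5)·0 + (3/10)·0 = -6/5
B: (3/10)·4 + (2/5)·1 + (3/10)·5 = 31/10
Highest expected payoff is 31/10, from B.

B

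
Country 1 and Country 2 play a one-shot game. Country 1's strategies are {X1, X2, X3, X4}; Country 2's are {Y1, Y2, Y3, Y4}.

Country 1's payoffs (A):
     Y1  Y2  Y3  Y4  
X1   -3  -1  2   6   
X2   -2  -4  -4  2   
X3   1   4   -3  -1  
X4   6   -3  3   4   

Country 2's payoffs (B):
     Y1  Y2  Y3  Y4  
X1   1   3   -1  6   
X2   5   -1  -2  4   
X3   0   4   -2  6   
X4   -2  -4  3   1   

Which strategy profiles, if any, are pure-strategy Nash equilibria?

A profile is a Nash equilibrium when each player is best-responding to the other.
Country 1's best responses — vs Y1: X4 (payoff 6); vs Y2: X3 (payoff 4); vs Y3: X4 (payoff 3); vs Y4: X1 (payoff 6).
Country 2's best responses — vs X1: Y4 (payoff 6); vs X2: Y1 (payoff 5); vs X3: Y4 (payoff 6); vs X4: Y3 (payoff 3).
Mutual best responses occur at (X1, Y4) and (X4, Y3); at each, neither player gains by switching.

(X1, Y4) and (X4, Y3)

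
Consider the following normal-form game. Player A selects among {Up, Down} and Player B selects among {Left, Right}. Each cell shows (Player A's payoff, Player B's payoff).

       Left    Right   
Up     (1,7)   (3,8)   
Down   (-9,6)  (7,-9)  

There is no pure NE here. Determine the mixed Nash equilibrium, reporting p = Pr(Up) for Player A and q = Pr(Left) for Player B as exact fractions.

In a mixed NE each player is indifferent between their pure strategies, so the opponent's mix sets the indifference.
Player B indifferent between Left and Right: p·7 + (1−p)·6 = p·8 + (1−p)·(-9) ⟹ 6 + 1p = (-9) + 17p ⟹ p = 15/16.
Player A indifferent between Up and Down: q·1 + (1−q)·3 = q·(-9) + (1−q)·7 ⟹ 3 + (-2)q = 7 + (-16)q ⟹ q = 2/7.

p = 15/16, q = 2/7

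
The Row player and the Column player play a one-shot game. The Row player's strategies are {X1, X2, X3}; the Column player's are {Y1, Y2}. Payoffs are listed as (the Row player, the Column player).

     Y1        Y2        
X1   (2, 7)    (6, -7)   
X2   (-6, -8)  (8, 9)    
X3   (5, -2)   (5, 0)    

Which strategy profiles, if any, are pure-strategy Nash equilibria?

Check mutual best responses: a cell is a NE iff neither player can gain by unilaterally deviating.
The Row player's best responses — vs Y1: X3 (payoff 5); vs Y2: X2 (payoff 8).
The Column player's best responses — vs X1: Y1 (payoff 7); vs X2: Y2 (payoff 9); vs X3: Y2 (payoff 0).
The only mutual best response is (X2, Y2); neither player gains by switching there.

(X2, Y2)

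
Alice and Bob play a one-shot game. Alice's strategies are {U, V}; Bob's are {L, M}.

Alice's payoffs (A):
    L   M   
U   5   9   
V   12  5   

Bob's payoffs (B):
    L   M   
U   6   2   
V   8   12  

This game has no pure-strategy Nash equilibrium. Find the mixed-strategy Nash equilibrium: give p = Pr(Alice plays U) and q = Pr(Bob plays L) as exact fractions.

In a mixed NE each player is indifferent between their pure strategies, so the opponent's mix sets the indifference.
Bob indifferent between L and M: p·6 + (1−p)·8 = p·2 + (1−p)·12 ⟹ 8 + (-2)p = 12 + (-10)p ⟹ p = 1/2.
Alice indifferent between U and V: q·5 + (1−q)·9 = q·12 + (1−q)·5 ⟹ 9 + (-4)q = 5 + 7q ⟹ q = 4/11.

p = 1/2, q = 4/11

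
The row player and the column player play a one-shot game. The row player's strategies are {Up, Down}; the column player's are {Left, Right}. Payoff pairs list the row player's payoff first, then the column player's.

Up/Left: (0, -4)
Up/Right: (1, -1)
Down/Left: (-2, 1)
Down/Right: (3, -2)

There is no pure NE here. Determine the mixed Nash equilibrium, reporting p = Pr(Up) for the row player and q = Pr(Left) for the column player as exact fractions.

Each player's mixing probability is pinned down by making the *other* player indifferent.
The column player indifferent between Left and Right: p·(-4) + (1−p)·1 = p·(-1) + (1−p)·(-2) ⟹ 1 + (-5)p = (-2) + 1p ⟹ p = 1/2.
The row player indifferent between Up and Down: q·0 + (1−q)·1 = q·(-2) + (1−q)·3 ⟹ 1 + (-1)q = 3 + (-5)q ⟹ q = 1/2.

p = 1/2, q = 1/2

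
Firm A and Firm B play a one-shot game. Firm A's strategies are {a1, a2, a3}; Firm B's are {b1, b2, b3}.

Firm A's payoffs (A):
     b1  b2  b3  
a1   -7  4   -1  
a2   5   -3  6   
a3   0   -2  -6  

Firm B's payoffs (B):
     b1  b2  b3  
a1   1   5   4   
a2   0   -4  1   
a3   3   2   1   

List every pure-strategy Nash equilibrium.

Check mutual best responses: a cell is a NE iff neither player can gain by unilaterally deviating.
Firm A's best responses — vs b1: a2 (payoff 5); vs b2: a1 (payoff 4); vs b3: a2 (payoff 6).
Firm B's best responses — vs a1: b2 (payoff 5); vs a2: b3 (payoff 1); vs a3: b1 (payoff 3).
Mutual best responses occur at (a1, b2) and (a2, b3); at each, neither player gains by switching.

(a1, b2) and (a2, b3)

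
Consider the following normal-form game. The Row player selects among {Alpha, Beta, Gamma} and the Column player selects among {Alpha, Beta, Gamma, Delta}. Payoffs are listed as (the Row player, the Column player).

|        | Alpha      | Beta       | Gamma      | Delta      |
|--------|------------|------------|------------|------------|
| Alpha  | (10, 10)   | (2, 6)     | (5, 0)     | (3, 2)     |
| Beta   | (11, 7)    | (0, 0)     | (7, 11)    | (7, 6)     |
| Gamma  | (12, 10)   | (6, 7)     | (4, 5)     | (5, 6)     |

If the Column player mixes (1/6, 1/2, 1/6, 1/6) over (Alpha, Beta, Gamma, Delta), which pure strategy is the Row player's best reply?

Gamma

Compute the Row player's expected payoff from each pure strategy against the given mix.
Alpha: (1/6)·10 + (1/2)·2 + (1/6)·5 + (1/6)·3 = 4
Beta: (1/6)·11 + (1/2)·0 + (1/6)·7 + (1/6)·7 = 25/6
Gamma: (1/6)·12 + (1/2)·6 + (1/6)·4 + (1/6)·5 = 13/2
Highest expected payoff is 13/2, from Gamma.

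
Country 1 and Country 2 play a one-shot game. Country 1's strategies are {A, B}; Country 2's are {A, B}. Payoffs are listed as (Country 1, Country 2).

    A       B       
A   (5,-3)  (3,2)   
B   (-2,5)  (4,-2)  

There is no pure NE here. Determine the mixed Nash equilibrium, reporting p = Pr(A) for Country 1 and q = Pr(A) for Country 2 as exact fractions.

Each player's mixing probability is pinned down by making the *other* player indifferent.
Country 2 indifferent between A and B: p·(-3) + (1−p)·5 = p·2 + (1−p)·(-2) ⟹ 5 + (-8)p = (-2) + 4p ⟹ p = 7/12.
Country 1 indifferent between A and B: q·5 + (1−q)·3 = q·(-2) + (1−q)·4 ⟹ 3 + 2q = 4 + (-6)q ⟹ q = 1/8.

p = 7/12, q = 1/8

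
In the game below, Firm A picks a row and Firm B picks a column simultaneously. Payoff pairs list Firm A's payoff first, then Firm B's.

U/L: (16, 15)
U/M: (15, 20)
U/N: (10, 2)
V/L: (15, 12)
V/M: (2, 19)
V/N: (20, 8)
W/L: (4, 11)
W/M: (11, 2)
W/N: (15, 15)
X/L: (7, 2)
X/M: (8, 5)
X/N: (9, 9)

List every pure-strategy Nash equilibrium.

Find each player's best response to every opponent strategy; NE are the intersections.
Firm A's best responses — vs L: U (payoff 16); vs M: U (payoff 15); vs N: V (payoff 20).
Firm B's best responses — vs U: M (payoff 20); vs V: M (payoff 19); vs W: N (payoff 15); vs X: N (payoff 9).
The only mutual best response is (U, M); neither player gains by switching there.

(U, M)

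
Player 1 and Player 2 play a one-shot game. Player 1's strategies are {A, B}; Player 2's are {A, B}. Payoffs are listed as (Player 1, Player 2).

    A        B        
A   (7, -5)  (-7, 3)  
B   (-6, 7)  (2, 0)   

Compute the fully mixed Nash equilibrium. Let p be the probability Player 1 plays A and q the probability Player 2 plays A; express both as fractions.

p = 7/15, q = 9/22

In a mixed NE each player is indifferent between their pure strategies, so the opponent's mix sets the indifference.
Player 2 indifferent between A and B: p·(-5) + (1−p)·7 = p·3 + (1−p)·0 ⟹ 7 + (-12)p = 0 + 3p ⟹ p = 7/15.
Player 1 indifferent between A and B: q·7 + (1−q)·(-7) = q·(-6) + (1−q)·2 ⟹ (-7) + 14q = 2 + (-8)q ⟹ q = 9/22.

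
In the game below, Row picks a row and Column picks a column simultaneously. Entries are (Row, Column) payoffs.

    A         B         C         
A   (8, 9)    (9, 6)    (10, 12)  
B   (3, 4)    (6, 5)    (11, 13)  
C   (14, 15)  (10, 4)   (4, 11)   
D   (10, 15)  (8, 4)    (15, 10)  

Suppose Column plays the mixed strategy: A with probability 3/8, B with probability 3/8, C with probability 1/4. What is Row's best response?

D

Compute Row's expected payoff from each pure strategy against the given mix.
A: (3/8)·8 + (3/8)·9 + (1/4)·10 = 71/8
B: (3/8)·3 + (3/8)·6 + (1/4)·11 = 49/8
C: (3/8)·14 + (3/8)·10 + (1/4)·4 = 10
D: (3/8)·10 + (3/8)·8 + (1/4)·15 = 21/2
Highest expected payoff is 21/2, from D.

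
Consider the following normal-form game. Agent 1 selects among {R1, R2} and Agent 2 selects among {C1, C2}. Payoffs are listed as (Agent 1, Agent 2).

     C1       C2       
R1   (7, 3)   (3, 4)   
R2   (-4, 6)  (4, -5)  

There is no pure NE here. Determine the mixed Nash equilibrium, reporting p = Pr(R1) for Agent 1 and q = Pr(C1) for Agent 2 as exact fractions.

Each player's mixing probability is pinned down by making the *other* player indifferent.
Agent 2 indifferent between C1 and C2: p·3 + (1−p)·6 = p·4 + (1−p)·(-5) ⟹ 6 + (-3)p = (-5) + 9p ⟹ p = 11/12.
Agent 1 indifferent between R1 and R2: q·7 + (1−q)·3 = q·(-4) + (1−q)·4 ⟹ 3 + 4q = 4 + (-8)q ⟹ q = 1/12.

p = 11/12, q = 1/12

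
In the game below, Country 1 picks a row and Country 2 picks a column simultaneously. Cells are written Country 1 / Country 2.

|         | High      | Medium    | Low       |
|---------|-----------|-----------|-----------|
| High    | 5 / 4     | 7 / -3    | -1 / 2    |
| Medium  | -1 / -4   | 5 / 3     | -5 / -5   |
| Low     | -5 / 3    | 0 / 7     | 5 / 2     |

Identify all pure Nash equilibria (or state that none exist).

Check mutual best responses: a cell is a NE iff neither player can gain by unilaterally deviating.
Country 1's best responses — vs High: High (payoff 5); vs Medium: High (payoff 7); vs Low: Low (payoff 5).
Country 2's best responses — vs High: High (payoff 4); vs Medium: Medium (payoff 3); vs Low: Medium (payoff 7).
The only mutual best response is (High, High); neither player gains by switching there.

(High, High)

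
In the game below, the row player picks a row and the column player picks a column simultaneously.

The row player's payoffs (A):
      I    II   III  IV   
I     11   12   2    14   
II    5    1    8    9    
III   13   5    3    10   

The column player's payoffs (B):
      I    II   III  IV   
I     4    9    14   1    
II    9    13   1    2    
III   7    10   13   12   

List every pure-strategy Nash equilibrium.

There is no pure-strategy Nash equilibrium

Find each player's best response to every opponent strategy; NE are the intersections.
The row player's best responses — vs I: III (payoff 13); vs II: I (payoff 12); vs III: II (payoff 8); vs IV: I (payoff 14).
The column player's best responses — vs I: III (payoff 14); vs II: II (payoff 13); vs III: III (payoff 13).
No cell has both players best-responding. For instance, the row player's best reply to III is II, but against II the column player prefers II over III.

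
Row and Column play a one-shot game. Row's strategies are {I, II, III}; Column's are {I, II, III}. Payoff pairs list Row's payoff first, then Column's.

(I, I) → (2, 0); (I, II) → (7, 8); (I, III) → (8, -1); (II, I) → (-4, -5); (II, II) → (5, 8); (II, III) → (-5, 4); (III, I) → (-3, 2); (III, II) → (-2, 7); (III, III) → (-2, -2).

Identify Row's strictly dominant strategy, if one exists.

I

A strategy is strictly dominant if it gives Row a strictly higher payoff than every other strategy, against every choice by the opponent.
I strictly dominates: vs I: 2 > each of {-4, -3}; vs II: 7 > each of {5, -2}; vs III: 8 > each of {-5, -2}.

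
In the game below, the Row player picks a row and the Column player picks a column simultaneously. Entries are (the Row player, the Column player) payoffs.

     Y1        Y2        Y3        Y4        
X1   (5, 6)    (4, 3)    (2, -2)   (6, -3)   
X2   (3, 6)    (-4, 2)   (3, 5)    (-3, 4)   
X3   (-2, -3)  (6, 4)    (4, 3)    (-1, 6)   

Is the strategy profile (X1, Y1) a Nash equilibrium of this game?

Yes

Holding the Column player at Y1: the Row player gets 5 from X1, versus 3 from X2, -2 from X3. No profitable deviation for the Row player.
Holding the Row player at X1: the Column player gets 6 from Y1, versus 3 from Y2, -2 from Y3, -3 from Y4. No profitable deviation for the Column player either.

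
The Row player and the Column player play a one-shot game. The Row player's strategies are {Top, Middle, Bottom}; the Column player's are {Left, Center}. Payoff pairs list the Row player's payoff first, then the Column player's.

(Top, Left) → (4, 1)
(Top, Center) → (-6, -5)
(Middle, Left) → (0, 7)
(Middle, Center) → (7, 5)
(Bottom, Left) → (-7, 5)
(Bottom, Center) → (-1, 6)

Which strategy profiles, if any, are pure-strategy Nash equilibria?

Check mutual best responses: a cell is a NE iff neither player can gain by unilaterally deviating.
The Row player's best responses — vs Left: Top (payoff 4); vs Center: Middle (payoff 7).
The Column player's best responses — vs Top: Left (payoff 1); vs Middle: Left (payoff 7); vs Bottom: Center (payoff 6).
The only mutual best response is (Top, Left); neither player gains by switching there.

(Top, Left)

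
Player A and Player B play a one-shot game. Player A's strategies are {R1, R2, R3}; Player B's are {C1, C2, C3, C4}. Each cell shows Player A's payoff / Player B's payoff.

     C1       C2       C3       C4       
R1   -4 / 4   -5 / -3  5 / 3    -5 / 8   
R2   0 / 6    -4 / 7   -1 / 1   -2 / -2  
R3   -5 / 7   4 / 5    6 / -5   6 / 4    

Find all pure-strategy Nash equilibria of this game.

None

Find each player's best response to every opponent strategy; NE are the intersections.
Player A's best responses — vs C1: R2 (payoff 0); vs C2: R3 (payoff 4); vs C3: R3 (payoff 6); vs C4: R3 (payoff 6).
Player B's best responses — vs R1: C4 (payoff 8); vs R2: C2 (payoff 7); vs R3: C1 (payoff 7).
No cell has both players best-responding. For instance, Player A's best reply to C2 is R3, but against R3 Player B prefers C1 over C2.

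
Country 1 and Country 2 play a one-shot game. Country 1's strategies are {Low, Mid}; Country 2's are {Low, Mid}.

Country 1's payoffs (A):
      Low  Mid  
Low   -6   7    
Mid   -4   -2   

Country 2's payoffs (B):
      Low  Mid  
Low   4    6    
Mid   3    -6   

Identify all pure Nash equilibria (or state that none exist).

Check mutual best responses: a cell is a NE iff neither player can gain by unilaterally deviating.
Country 1's best responses — vs Low: Mid (payoff -4); vs Mid: Low (payoff 7).
Country 2's best responses — vs Low: Mid (payoff 6); vs Mid: Low (payoff 3).
Mutual best responses occur at (Low, Mid) and (Mid, Low); at each, neither player gains by switching.

(Low, Mid) and (Mid, Low)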